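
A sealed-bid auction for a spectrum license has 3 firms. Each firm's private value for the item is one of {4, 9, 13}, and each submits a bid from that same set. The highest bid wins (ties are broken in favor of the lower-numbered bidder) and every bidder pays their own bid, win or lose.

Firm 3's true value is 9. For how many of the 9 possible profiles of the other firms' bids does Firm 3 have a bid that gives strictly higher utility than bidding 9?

Others bid (4, 9): truth gives -9; bid 4 gives -4 > -9. Violating.
Others bid (4, 13): truth gives -9; bid 4 gives -4 > -9. Violating.
Others bid (9, 4): truth gives -9; bid 4 gives -4 > -9. Violating.
Others bid (9, 9): truth gives -9; bid 4 gives -4 > -9. Violating.
Others bid (4, 4): truth gives 0; no alternative beats it.
(Checking all 9 profiles: 8 have a profitable deviation, 1 does not.)

8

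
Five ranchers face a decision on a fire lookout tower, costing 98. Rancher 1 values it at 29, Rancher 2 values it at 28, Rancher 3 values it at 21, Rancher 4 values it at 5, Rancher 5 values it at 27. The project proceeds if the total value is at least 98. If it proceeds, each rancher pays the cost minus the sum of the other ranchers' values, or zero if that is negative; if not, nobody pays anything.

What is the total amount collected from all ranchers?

57

Total value 110 ≥ cost 98, so it is built.
Rancher 1: others sum to 81; max(0, 98 - 81) = 17.
Rancher 2: others sum to 82; max(0, 98 - 82) = 16.
Rancher 3: others sum to 89; max(0, 98 - 89) = 9.
Rancher 4: others sum to 105; max(0, 98 - 105) = 0.
Rancher 5: others sum to 83; max(0, 98 - 83) = 15.
Total collected = 17 + 16 + 9 + 0 + 15 = 57.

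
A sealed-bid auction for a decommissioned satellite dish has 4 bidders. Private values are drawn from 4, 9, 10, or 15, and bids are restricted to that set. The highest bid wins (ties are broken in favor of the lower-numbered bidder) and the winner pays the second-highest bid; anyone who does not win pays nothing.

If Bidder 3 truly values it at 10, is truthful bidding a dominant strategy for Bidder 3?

Check each profile of the others' bids and compare truth against every alternative bid.
Others bid (4, 4, 4): truth gives 6, best alternative gives 6.
Others bid (4, 4, 9): truth gives 1, best alternative gives 1.
Others bid (4, 9, 4): truth gives 1, best alternative gives 1.
Others bid (4, 9, 9): truth gives 1, best alternative gives 1.
Others bid (9, 4, 4): truth gives 1, best alternative gives 1.
Others bid (9, 4, 9): truth gives 1, best alternative gives 1.
(Remaining 58 profiles checked similarly; truth is weakly best in each.)
In every case the truthful bid is at least as good as any alternative, so it is a dominant strategy.

Yes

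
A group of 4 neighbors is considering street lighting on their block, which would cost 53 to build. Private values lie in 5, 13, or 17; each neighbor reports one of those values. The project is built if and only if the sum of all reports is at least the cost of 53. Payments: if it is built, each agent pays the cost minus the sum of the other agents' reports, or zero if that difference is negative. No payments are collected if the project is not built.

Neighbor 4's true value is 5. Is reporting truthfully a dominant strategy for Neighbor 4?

Yes

Check each profile of the others' reports and compare truth against every alternative report.
Others report (13, 13, 17): truth gives 0, best alternative gives -5.
Others report (13, 17, 13): truth gives 0, best alternative gives -5.
Others report (17, 13, 13): truth gives 0, best alternative gives -5.
Others report (13, 17, 17): truth gives 0, best alternative gives -1.
Others report (17, 13, 17): truth gives 0, best alternative gives -1.
Others report (17, 17, 13): truth gives 0, best alternative gives -1.
(Remaining 21 profiles checked similarly; truth is weakly best in each.)
In every case the truthful report is at least as good as any alternative, so it is a dominant strategy.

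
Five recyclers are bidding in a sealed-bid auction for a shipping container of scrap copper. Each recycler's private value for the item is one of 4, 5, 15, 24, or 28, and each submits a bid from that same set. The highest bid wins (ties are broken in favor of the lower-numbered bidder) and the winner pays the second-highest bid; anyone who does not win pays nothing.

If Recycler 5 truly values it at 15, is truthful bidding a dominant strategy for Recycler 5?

Yes

Check each profile of the others' bids and compare truth against every alternative bid.
Others bid (4, 4, 4, 4): truth gives 11, best alternative gives 11.
Others bid (4, 4, 4, 5): truth gives 10, best alternative gives 10.
Others bid (4, 4, 5, 4): truth gives 10, best alternative gives 10.
Others bid (4, 4, 5, 5): truth gives 10, best alternative gives 10.
Others bid (4, 5, 4, 4): truth gives 10, best alternative gives 10.
Others bid (4, 5, 4, 5): truth gives 10, best alternative gives 10.
(Remaining 619 profiles checked similarly; truth is weakly best in each.)
In every case the truthful bid is at least as good as any alternative, so it is a dominant strategy.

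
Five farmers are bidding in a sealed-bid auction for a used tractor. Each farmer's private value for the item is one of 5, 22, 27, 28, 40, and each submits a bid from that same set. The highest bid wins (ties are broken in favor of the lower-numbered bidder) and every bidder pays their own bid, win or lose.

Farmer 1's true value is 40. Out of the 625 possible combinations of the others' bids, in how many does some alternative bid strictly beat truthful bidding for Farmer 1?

Others bid (5, 5, 5, 5): truth gives 0; bid 5 gives 35 > 0. Violating.
Others bid (5, 5, 5, 22): truth gives 0; bid 22 gives 18 > 0. Violating.
Others bid (5, 5, 5, 27): truth gives 0; bid 27 gives 13 > 0. Violating.
Others bid (5, 5, 5, 28): truth gives 0; bid 28 gives 12 > 0. Violating.
Others bid (5, 5, 5, 40): truth gives 0; no alternative beats it.
Others bid (5, 5, 22, 40): truth gives 0; no alternative beats it.
(Checking all 625 profiles: 256 have a profitable deviation, 369 do not.)

256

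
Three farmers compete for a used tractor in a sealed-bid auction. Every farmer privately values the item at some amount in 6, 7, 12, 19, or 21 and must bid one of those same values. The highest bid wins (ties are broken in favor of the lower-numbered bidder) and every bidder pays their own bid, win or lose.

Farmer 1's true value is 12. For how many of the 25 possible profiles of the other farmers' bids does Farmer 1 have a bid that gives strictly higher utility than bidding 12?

20

Others bid (6, 6): truth gives 0; bid 6 gives 6 > 0. Violating.
Others bid (6, 7): truth gives 0; bid 7 gives 5 > 0. Violating.
Others bid (6, 19): truth gives -12; bid 6 gives -6 > -12. Violating.
Others bid (6, 21): truth gives -12; bid 6 gives -6 > -12. Violating.
Others bid (6, 12): truth gives 0; no alternative beats it.
Others bid (7, 12): truth gives 0; no alternative beats it.
(Checking all 25 profiles: 20 have a profitable deviation, 5 do not.)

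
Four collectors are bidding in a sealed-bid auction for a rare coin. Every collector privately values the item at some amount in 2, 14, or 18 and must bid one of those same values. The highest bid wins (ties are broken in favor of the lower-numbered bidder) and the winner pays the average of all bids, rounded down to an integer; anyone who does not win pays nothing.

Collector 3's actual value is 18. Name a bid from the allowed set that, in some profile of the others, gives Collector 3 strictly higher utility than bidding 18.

14

Suppose Collector 1 bids 2, Collector 2 bids 2 and Collector 4 bids 2.
Bid 18: wins, pays 6, utility 18 - 6 = 12.
Bid 14: wins, pays 5, utility 18 - 5 = 13.
So bidding 14 beats truth here (13 > 12).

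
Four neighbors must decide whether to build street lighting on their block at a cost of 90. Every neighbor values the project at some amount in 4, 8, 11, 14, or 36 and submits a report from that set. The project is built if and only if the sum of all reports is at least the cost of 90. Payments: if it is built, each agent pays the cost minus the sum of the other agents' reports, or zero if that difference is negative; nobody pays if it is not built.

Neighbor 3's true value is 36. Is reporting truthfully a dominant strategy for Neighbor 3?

Check each profile of the others' reports and compare truth against every alternative report.
Others report (14, 14, 36): truth gives 10, best alternative gives 0.
Others report (14, 36, 14): truth gives 10, best alternative gives 0.
Others report (36, 14, 14): truth gives 10, best alternative gives 0.
Others report (11, 14, 36): truth gives 7, best alternative gives 0.
Others report (11, 36, 14): truth gives 7, best alternative gives 0.
Others report (14, 11, 36): truth gives 7, best alternative gives 0.
(Remaining 119 profiles checked similarly; truth is weakly best in each.)
In every case the truthful report is at least as good as any alternative, so it is a dominant strategy.

Yes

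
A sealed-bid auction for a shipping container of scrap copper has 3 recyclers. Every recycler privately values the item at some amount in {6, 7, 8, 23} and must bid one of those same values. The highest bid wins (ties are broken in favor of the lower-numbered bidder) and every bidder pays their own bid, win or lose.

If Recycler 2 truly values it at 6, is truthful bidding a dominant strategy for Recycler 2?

No

Consider the case where Recycler 1 bids 6 and Recycler 3 bids 6.
Truthful bid 6: loses but pays 6, utility -6.
Bid 7 instead: wins, pays 7, utility 6 - 7 = -1.
Since -1 > -6, bidding 7 is strictly better here, so truthful bidding is not dominant.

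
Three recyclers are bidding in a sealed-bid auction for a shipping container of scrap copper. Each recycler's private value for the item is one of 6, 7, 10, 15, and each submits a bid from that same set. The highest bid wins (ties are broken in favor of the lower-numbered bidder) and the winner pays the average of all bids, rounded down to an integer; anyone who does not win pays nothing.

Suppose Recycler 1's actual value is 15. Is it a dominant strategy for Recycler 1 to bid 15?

Consider the case where Recycler 2 bids 6 and Recycler 3 bids 6.
Truthful bid 15: wins, pays 9, utility 15 - 9 = 6.
Bid 6 instead: wins, pays 6, utility 15 - 6 = 9.
Since 9 > 6, bidding 6 is strictly better here, so truthful bidding is not dominant.

No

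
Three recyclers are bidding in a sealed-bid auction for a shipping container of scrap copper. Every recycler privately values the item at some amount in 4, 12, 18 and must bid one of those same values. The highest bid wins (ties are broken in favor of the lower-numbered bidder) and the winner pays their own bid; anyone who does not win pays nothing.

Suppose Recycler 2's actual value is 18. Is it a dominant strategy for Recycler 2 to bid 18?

Consider the case where Recycler 1 bids 4 and Recycler 3 bids 4.
Truthful bid 18: wins, pays 18, utility 18 - 18 = 0.
Bid 12 instead: wins, pays 12, utility 18 - 12 = 6.
Since 6 > 0, bidding 12 is strictly better here, so truthful bidding is not dominant.

No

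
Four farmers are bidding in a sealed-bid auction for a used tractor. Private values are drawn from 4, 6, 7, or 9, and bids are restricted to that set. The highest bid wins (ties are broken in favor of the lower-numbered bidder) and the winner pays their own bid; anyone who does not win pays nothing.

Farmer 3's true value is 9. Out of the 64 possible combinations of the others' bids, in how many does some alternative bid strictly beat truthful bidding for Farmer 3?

12

Others bid (4, 4, 4): truth gives 0; bid 6 gives 3 > 0. Violating.
Others bid (4, 4, 6): truth gives 0; bid 6 gives 3 > 0. Violating.
Others bid (4, 4, 7): truth gives 0; bid 7 gives 2 > 0. Violating.
Others bid (4, 6, 4): truth gives 0; bid 7 gives 2 > 0. Violating.
Others bid (4, 4, 9): truth gives 0; no alternative beats it.
Others bid (4, 6, 9): truth gives 0; no alternative beats it.
(Checking all 64 profiles: 12 have a profitable deviation, 52 do not.)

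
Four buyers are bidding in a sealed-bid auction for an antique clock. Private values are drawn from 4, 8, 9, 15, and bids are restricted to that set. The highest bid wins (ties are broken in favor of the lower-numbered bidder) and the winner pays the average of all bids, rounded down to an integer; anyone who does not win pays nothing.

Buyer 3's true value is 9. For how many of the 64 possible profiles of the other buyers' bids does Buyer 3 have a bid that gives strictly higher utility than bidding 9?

2

Others bid (4, 9, 4): truth gives 0; bid 15 gives 1 > 0. Violating.
Others bid (9, 4, 4): truth gives 0; bid 15 gives 1 > 0. Violating.
Others bid (4, 4, 4): truth gives 4; no alternative beats it.
Others bid (4, 4, 8): truth gives 3; no alternative beats it.
(Checking all 64 profiles: 2 have a profitable deviation, 62 do not.)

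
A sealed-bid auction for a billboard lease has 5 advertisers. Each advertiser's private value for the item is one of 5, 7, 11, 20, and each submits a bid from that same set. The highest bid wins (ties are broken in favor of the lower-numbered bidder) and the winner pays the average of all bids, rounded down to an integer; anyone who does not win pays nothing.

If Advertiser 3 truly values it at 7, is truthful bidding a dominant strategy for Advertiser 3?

No

Consider the case where Advertiser 1 bids 5, Advertiser 2 bids 7, Advertiser 4 bids 5 and Advertiser 5 bids 5.
Truthful bid 7: loses, pays 0, utility 0.
Bid 11 instead: wins, pays 6, utility 7 - 6 = 1.
Since 1 > 0, bidding 11 is strictly better here, so truthful bidding is not dominant.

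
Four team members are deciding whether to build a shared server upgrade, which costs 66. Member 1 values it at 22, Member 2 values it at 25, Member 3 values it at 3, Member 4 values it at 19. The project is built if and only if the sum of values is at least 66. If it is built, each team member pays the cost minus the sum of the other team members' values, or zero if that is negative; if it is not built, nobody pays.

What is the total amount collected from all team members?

57

Total value 69 ≥ cost 66, so it is built.
Member 1: others sum to 47; max(0, 66 - 47) = 19.
Member 2: others sum to 44; max(0, 66 - 44) = 22.
Member 3: others sum to 66; max(0, 66 - 66) = 0.
Member 4: others sum to 50; max(0, 66 - 50) = 16.
Total collected = 19 + 22 + 0 + 16 = 57.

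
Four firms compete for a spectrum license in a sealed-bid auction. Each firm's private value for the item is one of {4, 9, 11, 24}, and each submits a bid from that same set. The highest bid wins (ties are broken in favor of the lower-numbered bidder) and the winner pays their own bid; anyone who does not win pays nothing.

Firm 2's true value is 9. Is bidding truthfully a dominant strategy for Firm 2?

Check each profile of the others' bids and compare truth against every alternative bid.
Others bid (4, 4, 4): truth gives 0, best alternative gives 0.
Others bid (4, 4, 9): truth gives 0, best alternative gives 0.
Others bid (4, 4, 11): truth gives 0, best alternative gives 0.
Others bid (4, 4, 24): truth gives 0, best alternative gives 0.
Others bid (4, 9, 4): truth gives 0, best alternative gives 0.
Others bid (4, 9, 9): truth gives 0, best alternative gives 0.
(Remaining 58 profiles checked similarly; truth is weakly best in each.)
In every case the truthful bid is at least as good as any alternative, so it is a dominant strategy.

Yes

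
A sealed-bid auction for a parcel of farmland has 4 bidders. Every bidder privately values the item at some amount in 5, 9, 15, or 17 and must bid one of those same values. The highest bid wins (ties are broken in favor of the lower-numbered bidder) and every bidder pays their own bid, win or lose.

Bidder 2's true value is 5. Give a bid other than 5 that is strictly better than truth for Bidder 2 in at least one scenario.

Suppose Bidder 1 bids 5, Bidder 3 bids 5 and Bidder 4 bids 5.
Bid 5: loses but pays 5, utility -5.
Bid 9: wins, pays 9, utility 5 - 9 = -4.
So bidding 9 beats truth here (-4 > -5).

9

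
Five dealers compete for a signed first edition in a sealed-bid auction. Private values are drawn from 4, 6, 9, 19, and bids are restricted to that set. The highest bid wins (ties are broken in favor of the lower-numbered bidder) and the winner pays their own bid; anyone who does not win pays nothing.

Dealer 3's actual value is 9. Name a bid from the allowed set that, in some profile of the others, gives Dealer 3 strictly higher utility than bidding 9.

Suppose Dealer 1 bids 4, Dealer 2 bids 4, Dealer 4 bids 4 and Dealer 5 bids 4.
Bid 9: wins, pays 9, utility 9 - 9 = 0.
Bid 6: wins, pays 6, utility 9 - 6 = 3.
So bidding 6 beats truth here (3 > 0).

6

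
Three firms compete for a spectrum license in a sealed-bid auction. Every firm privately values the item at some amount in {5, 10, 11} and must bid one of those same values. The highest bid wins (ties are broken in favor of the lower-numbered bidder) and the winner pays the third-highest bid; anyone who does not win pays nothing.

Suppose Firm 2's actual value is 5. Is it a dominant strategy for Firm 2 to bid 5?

Check each profile of the others' bids and compare truth against every alternative bid.
Others bid (5, 5): truth gives 0, best alternative gives 0.
Others bid (5, 10): truth gives 0, best alternative gives 0.
Others bid (5, 11): truth gives 0, best alternative gives 0.
Others bid (10, 5): truth gives 0, best alternative gives 0.
Others bid (10, 10): truth gives 0, best alternative gives 0.
Others bid (10, 11): truth gives 0, best alternative gives 0.
(Remaining 3 profiles checked similarly; truth is weakly best in each.)
In every case the truthful bid is at least as good as any alternative, so it is a dominant strategy.

Yes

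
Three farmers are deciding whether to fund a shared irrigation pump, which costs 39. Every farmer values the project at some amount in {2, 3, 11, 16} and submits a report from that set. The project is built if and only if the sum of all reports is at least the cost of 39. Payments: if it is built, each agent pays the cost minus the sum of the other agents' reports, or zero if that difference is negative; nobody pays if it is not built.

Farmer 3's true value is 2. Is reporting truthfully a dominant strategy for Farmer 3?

Yes

Check each profile of the others' reports and compare truth against every alternative report.
Others report (2, 2): truth gives 0, best alternative gives 0.
Others report (2, 3): truth gives 0, best alternative gives 0.
Others report (2, 11): truth gives 0, best alternative gives 0.
Others report (2, 16): truth gives 0, best alternative gives 0.
Others report (3, 2): truth gives 0, best alternative gives 0.
Others report (3, 3): truth gives 0, best alternative gives 0.
(Remaining 10 profiles checked similarly; truth is weakly best in each.)
In every case the truthful report is at least as good as any alternative, so it is a dominant strategy.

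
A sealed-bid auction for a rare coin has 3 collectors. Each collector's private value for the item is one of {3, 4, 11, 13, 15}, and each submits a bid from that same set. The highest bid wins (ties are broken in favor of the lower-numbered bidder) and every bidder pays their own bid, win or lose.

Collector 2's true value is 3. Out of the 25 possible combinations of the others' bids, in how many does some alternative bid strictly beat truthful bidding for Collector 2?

2

Others bid (3, 3): truth gives -3; bid 4 gives -1 > -3. Violating.
Others bid (3, 4): truth gives -3; bid 4 gives -1 > -3. Violating.
Others bid (3, 11): truth gives -3; no alternative beats it.
Others bid (3, 13): truth gives -3; no alternative beats it.
(Checking all 25 profiles: 2 have a profitable deviation, 23 do not.)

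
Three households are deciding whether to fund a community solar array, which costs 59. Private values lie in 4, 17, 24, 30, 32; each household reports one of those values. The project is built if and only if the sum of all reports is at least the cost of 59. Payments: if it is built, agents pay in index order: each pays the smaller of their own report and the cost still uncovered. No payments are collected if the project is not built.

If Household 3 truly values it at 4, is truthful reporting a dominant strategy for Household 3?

Yes

Check each profile of the others' reports and compare truth against every alternative report.
Others report (17, 30): truth gives 0, best alternative gives -8.
Others report (30, 17): truth gives 0, best alternative gives -8.
Others report (24, 24): truth gives 0, best alternative gives -7.
Others report (17, 32): truth gives 0, best alternative gives -6.
Others report (32, 17): truth gives 0, best alternative gives -6.
Others report (24, 30): truth gives 0, best alternative gives -1.
(Remaining 19 profiles checked similarly; truth is weakly best in each.)
In every case the truthful report is at least as good as any alternative, so it is a dominant strategy.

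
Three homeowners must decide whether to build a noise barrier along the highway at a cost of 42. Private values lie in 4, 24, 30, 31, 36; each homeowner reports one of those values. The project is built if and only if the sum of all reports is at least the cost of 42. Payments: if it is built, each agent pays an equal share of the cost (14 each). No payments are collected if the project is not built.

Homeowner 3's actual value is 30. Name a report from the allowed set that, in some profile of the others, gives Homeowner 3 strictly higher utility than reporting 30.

36

Suppose Homeowner 1 reports 4 and Homeowner 2 reports 4.
Report 30: project not built, utility 0.
Report 36: project built, pays 14, utility 30 - 14 = 16.
So reporting 36 beats truth here (16 > 0).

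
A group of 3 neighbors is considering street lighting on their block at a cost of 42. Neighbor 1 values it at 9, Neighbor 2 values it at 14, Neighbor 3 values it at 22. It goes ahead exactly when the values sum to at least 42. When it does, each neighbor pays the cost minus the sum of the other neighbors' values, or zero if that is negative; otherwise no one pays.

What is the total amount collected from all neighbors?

36

Total value 45 ≥ cost 42, so it is built.
Neighbor 1: others sum to 36; max(0, 42 - 36) = 6.
Neighbor 2: others sum to 31; max(0, 42 - 31) = 11.
Neighbor 3: others sum to 23; max(0, 42 - 23) = 19.
Total collected = 6 + 11 + 19 = 36.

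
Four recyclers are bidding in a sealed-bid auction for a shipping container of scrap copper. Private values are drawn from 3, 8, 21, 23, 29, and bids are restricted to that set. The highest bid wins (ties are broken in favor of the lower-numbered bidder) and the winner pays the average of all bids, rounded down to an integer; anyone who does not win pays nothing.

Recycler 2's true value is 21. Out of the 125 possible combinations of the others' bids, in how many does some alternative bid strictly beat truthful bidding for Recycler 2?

Others bid (3, 3, 3): truth gives 14; bid 8 gives 17 > 14. Violating.
Others bid (3, 3, 8): truth gives 13; bid 8 gives 16 > 13. Violating.
Others bid (3, 3, 23): truth gives 0; bid 23 gives 8 > 0. Violating.
Others bid (3, 3, 29): truth gives 0; bid 29 gives 5 > 0. Violating.
Others bid (3, 3, 21): truth gives 9; no alternative beats it.
Others bid (3, 8, 21): truth gives 8; no alternative beats it.
(Checking all 125 profiles: 54 have a profitable deviation, 71 do not.)

54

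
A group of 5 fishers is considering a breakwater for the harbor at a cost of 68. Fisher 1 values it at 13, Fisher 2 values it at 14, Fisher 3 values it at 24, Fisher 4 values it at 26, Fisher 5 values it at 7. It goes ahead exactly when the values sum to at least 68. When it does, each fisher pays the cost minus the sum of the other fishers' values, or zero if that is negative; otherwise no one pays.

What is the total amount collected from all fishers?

Total value 84 ≥ cost 68, so it is built.
Fisher 1: others sum to 71; max(0, 68 - 71) = 0.
Fisher 2: others sum to 70; max(0, 68 - 70) = 0.
Fisher 3: others sum to 60; max(0, 68 - 60) = 8.
Fisher 4: others sum to 58; max(0, 68 - 58) = 10.
Fisher 5: others sum to 77; max(0, 68 - 77) = 0.
Total collected = 0 + 0 + 8 + 10 + 0 = 18.

18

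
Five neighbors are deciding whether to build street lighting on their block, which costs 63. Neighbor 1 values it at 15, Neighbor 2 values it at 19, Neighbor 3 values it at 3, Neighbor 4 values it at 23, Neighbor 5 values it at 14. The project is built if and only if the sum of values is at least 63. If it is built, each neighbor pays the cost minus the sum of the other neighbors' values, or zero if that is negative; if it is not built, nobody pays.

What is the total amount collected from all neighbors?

Total value 74 ≥ cost 63, so it is built.
Neighbor 1: others sum to 59; max(0, 63 - 59) = 4.
Neighbor 2: others sum to 55; max(0, 63 - 55) = 8.
Neighbor 3: others sum to 71; max(0, 63 - 71) = 0.
Neighbor 4: others sum to 51; max(0, 63 - 51) = 12.
Neighbor 5: others sum to 60; max(0, 63 - 60) = 3.
Total collected = 4 + 8 + 0 + 12 + 3 = 27.

27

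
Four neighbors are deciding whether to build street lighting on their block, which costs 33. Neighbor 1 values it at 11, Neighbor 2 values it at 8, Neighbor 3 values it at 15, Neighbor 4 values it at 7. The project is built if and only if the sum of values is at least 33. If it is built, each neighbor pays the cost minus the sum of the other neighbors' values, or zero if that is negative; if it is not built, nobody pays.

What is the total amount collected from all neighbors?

10

Total value 41 ≥ cost 33, so it is built.
Neighbor 1: others sum to 30; max(0, 33 - 30) = 3.
Neighbor 2: others sum to 33; max(0, 33 - 33) = 0.
Neighbor 3: others sum to 26; max(0, 33 - 26) = 7.
Neighbor 4: others sum to 34; max(0, 33 - 34) = 0.
Total collected = 3 + 0 + 7 + 0 = 10.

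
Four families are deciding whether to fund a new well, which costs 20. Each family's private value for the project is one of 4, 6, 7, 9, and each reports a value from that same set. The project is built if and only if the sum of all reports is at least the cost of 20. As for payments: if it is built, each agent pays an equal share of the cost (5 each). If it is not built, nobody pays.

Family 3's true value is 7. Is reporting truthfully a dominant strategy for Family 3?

Consider the case where Family 1 reports 4, Family 2 reports 4 and Family 4 reports 4.
Truthful report 7: project not built, utility 0.
Report 9 instead: project built, pays 5, utility 7 - 5 = 2.
Since 2 > 0, reporting 9 is strictly better here, so truthful reporting is not dominant.

No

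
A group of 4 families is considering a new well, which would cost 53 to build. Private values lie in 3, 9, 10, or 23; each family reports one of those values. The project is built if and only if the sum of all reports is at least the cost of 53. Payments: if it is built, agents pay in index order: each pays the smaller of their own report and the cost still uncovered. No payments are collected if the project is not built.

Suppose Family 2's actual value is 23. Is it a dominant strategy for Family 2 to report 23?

No

Consider the case where Family 1 reports 3, Family 3 reports 23 and Family 4 reports 23.
Truthful report 23: project built, pays 23, utility 23 - 23 = 0.
Report 9 instead: project built, pays 9, utility 23 - 9 = 14.
Since 14 > 0, reporting 9 is strictly better here, so truthful reporting is not dominant.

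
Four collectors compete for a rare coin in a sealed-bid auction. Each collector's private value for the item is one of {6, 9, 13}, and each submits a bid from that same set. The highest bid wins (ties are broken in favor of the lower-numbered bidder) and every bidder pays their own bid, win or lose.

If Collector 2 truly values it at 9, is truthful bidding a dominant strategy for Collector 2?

No

Consider the case where Collector 1 bids 6, Collector 3 bids 6 and Collector 4 bids 13.
Truthful bid 9: loses but pays 9, utility -9.
Bid 6 instead: loses but pays 6, utility -6.
Since -6 > -9, bidding 6 is strictly better here, so truthful bidding is not dominant.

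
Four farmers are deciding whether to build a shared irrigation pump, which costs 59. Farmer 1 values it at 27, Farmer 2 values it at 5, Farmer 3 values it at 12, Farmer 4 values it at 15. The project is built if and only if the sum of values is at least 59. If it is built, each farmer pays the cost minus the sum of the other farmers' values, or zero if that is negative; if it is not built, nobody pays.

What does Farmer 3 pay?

Total value 59 ≥ cost 59, so the project is built.
The other farmers' values sum to 47.
Cost minus that sum is 59 - 47 = 12.

12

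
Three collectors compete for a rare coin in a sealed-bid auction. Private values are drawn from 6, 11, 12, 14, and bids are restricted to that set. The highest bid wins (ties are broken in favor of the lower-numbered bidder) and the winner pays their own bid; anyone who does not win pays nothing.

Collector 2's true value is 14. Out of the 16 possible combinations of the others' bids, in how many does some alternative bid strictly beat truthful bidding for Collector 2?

6

Others bid (6, 6): truth gives 0; bid 11 gives 3 > 0. Violating.
Others bid (6, 11): truth gives 0; bid 11 gives 3 > 0. Violating.
Others bid (6, 12): truth gives 0; bid 12 gives 2 > 0. Violating.
Others bid (11, 6): truth gives 0; bid 12 gives 2 > 0. Violating.
Others bid (6, 14): truth gives 0; no alternative beats it.
Others bid (11, 14): truth gives 0; no alternative beats it.
(Checking all 16 profiles: 6 have a profitable deviation, 10 do not.)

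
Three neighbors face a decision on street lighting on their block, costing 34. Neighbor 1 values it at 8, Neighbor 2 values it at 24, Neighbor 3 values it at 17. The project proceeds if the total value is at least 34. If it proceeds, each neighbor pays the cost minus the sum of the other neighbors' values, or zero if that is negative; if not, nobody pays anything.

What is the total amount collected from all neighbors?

Total value 49 ≥ cost 34, so it is built.
Neighbor 1: others sum to 41; max(0, 34 - 41) = 0.
Neighbor 2: others sum to 25; max(0, 34 - 25) = 9.
Neighbor 3: others sum to 32; max(0, 34 - 32) = 2.
Total collected = 0 + 9 + 2 = 11.

11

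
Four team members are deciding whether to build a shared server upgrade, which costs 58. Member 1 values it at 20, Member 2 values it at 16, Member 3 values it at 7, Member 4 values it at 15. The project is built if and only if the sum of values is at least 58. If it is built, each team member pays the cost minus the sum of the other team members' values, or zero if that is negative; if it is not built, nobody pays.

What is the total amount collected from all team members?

Total value 58 ≥ cost 58, so it is built.
Member 1: others sum to 38; max(0, 58 - 38) = 20.
Member 2: others sum to 42; max(0, 58 - 42) = 16.
Member 3: others sum to 51; max(0, 58 - 51) = 7.
Member 4: others sum to 43; max(0, 58 - 43) = 15.
Total collected = 20 + 16 + 7 + 15 = 58.

58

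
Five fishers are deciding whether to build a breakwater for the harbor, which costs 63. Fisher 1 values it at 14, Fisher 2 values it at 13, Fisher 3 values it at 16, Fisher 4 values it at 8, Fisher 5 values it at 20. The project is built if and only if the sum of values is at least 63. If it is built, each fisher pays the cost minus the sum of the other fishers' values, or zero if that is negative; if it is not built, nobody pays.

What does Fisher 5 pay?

Total value 71 ≥ cost 63, so the project is built.
The other fishers' values sum to 51.
Cost minus that sum is 63 - 51 = 12.

12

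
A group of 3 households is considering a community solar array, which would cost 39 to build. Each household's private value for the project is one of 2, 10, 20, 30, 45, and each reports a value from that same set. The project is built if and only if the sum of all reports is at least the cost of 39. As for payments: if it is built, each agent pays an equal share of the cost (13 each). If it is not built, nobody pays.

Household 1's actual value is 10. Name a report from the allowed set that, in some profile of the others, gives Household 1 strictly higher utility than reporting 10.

2

Suppose Household 2 reports 2 and Household 3 reports 30.
Report 10: project built, pays 13, utility 10 - 13 = -3.
Report 2: project not built, utility 0.
So reporting 2 beats truth here (0 > -3).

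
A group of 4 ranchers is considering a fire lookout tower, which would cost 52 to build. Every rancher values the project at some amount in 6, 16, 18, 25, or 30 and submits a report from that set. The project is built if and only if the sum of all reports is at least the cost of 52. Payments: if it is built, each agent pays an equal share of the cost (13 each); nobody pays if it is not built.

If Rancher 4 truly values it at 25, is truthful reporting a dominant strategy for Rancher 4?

Check each profile of the others' reports and compare truth against every alternative report.
Others report (6, 6, 16): truth gives 12, best alternative gives 12.
Others report (6, 6, 18): truth gives 12, best alternative gives 12.
Others report (6, 6, 25): truth gives 12, best alternative gives 12.
Others report (6, 6, 30): truth gives 12, best alternative gives 12.
Others report (6, 16, 6): truth gives 12, best alternative gives 12.
Others report (6, 16, 16): truth gives 12, best alternative gives 12.
(Remaining 119 profiles checked similarly; truth is weakly best in each.)
In every case the truthful report is at least as good as any alternative, so it is a dominant strategy.

Yes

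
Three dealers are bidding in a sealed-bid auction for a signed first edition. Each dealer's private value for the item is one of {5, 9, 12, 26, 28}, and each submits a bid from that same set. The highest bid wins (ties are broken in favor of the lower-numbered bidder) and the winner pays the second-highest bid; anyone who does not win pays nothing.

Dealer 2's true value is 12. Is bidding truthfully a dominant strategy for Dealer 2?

Check each profile of the others' bids and compare truth against every alternative bid.
Others bid (5, 5): truth gives 7, best alternative gives 7.
Others bid (5, 9): truth gives 3, best alternative gives 3.
Others bid (9, 5): truth gives 3, best alternative gives 3.
Others bid (9, 9): truth gives 3, best alternative gives 3.
Others bid (5, 12): truth gives 0, best alternative gives 0.
Others bid (5, 26): truth gives 0, best alternative gives 0.
(Remaining 19 profiles checked similarly; truth is weakly best in each.)
In every case the truthful bid is at least as good as any alternative, so it is a dominant strategy.

Yes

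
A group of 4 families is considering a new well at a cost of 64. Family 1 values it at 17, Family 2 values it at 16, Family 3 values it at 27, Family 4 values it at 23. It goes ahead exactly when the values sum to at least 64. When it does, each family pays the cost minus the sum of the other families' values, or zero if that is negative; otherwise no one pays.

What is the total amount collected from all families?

12

Total value 83 ≥ cost 64, so it is built.
Family 1: others sum to 66; max(0, 64 - 66) = 0.
Family 2: others sum to 67; max(0, 64 - 67) = 0.
Family 3: others sum to 56; max(0, 64 - 56) = 8.
Family 4: others sum to 60; max(0, 64 - 60) = 4.
Total collected = 0 + 0 + 8 + 4 = 12.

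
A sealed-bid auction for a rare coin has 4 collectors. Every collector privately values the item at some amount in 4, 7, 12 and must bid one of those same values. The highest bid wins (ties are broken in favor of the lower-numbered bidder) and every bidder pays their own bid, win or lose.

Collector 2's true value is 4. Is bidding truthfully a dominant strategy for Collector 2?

Consider the case where Collector 1 bids 4, Collector 3 bids 4 and Collector 4 bids 4.
Truthful bid 4: loses but pays 4, utility -4.
Bid 7 instead: wins, pays 7, utility 4 - 7 = -3.
Since -3 > -4, bidding 7 is strictly better here, so truthful bidding is not dominant.

No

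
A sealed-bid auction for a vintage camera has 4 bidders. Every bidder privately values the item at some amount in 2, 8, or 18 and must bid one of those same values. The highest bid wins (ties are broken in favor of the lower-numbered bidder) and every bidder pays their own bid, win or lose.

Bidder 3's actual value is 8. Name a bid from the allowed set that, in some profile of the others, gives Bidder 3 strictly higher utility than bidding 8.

2

Suppose Bidder 1 bids 2, Bidder 2 bids 2 and Bidder 4 bids 18.
Bid 8: loses but pays 8, utility -8.
Bid 2: loses but pays 2, utility -2.
So bidding 2 beats truth here (-2 > -8).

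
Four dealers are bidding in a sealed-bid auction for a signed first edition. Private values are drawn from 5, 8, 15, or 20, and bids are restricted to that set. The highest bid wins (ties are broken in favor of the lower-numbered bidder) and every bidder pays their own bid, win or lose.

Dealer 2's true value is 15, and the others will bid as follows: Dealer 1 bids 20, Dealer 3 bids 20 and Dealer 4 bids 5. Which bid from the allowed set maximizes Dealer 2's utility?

5

Bid 5: loses but pays 5, utility -5.
Bid 8: loses but pays 8, utility -8.
Bid 15: loses but pays 15, utility -15.
Bid 20: loses but pays 20, utility -20.
The best choice is 5 with utility -5.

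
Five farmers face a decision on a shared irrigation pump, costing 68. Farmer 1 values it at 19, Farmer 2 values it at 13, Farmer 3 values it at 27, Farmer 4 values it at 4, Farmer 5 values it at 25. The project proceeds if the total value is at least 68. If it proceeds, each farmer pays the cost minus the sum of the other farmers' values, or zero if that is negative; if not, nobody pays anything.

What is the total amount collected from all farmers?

12

Total value 88 ≥ cost 68, so it is built.
Farmer 1: others sum to 69; max(0, 68 - 69) = 0.
Farmer 2: others sum to 75; max(0, 68 - 75) = 0.
Farmer 3: others sum to 61; max(0, 68 - 61) = 7.
Farmer 4: others sum to 84; max(0, 68 - 84) = 0.
Farmer 5: others sum to 63; max(0, 68 - 63) = 5.
Total collected = 0 + 0 + 7 + 0 + 5 = 12.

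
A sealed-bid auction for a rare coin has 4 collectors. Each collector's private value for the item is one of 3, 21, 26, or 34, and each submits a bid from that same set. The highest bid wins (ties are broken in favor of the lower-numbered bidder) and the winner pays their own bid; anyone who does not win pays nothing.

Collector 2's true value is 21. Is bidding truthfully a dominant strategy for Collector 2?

Yes

Check each profile of the others' bids and compare truth against every alternative bid.
Others bid (3, 3, 3): truth gives 0, best alternative gives 0.
Others bid (3, 3, 21): truth gives 0, best alternative gives 0.
Others bid (3, 3, 26): truth gives 0, best alternative gives 0.
Others bid (3, 3, 34): truth gives 0, best alternative gives 0.
Others bid (3, 21, 3): truth gives 0, best alternative gives 0.
Others bid (3, 21, 21): truth gives 0, best alternative gives 0.
(Remaining 58 profiles checked similarly; truth is weakly best in each.)
In every case the truthful bid is at least as good as any alternative, so it is a dominant strategy.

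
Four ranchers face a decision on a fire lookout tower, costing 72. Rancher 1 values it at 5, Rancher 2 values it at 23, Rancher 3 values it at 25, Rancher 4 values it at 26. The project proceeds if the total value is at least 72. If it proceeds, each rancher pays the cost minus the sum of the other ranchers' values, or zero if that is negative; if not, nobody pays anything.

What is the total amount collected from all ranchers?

Total value 79 ≥ cost 72, so it is built.
Rancher 1: others sum to 74; max(0, 72 - 74) = 0.
Rancher 2: others sum to 56; max(0, 72 - 56) = 16.
Rancher 3: others sum to 54; max(0, 72 - 54) = 18.
Rancher 4: others sum to 53; max(0, 72 - 53) = 19.
Total collected = 0 + 16 + 18 + 19 = 53.

53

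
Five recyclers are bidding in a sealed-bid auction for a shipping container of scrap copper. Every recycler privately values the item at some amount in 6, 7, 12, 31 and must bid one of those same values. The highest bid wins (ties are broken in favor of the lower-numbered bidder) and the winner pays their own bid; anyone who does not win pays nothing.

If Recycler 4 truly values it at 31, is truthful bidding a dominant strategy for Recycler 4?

Consider the case where Recycler 1 bids 6, Recycler 2 bids 6, Recycler 3 bids 6 and Recycler 5 bids 6.
Truthful bid 31: wins, pays 31, utility 31 - 31 = 0.
Bid 7 instead: wins, pays 7, utility 31 - 7 = 24.
Since 24 > 0, bidding 7 is strictly better here, so truthful bidding is not dominant.

No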